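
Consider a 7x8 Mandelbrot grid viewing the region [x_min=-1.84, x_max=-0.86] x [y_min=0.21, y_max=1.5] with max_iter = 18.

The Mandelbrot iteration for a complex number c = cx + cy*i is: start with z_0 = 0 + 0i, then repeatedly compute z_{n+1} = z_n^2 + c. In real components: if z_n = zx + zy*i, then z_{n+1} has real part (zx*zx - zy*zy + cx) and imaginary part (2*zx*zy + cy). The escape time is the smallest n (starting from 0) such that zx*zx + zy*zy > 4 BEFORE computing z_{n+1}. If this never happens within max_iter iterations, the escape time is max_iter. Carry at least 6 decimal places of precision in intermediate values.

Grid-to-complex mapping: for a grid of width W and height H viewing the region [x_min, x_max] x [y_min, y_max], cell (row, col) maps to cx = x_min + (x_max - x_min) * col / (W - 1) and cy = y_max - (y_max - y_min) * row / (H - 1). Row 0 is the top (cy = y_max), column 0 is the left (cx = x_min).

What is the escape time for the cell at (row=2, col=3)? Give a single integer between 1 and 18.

Answer: 2

Derivation:
z_0 = 0 + 0i, c = -1.3500 + 1.1314i
Iter 1: z = -1.3500 + 1.1314i, |z|^2 = 3.1026
Iter 2: z = -0.8076 + -1.9234i, |z|^2 = 4.3518
Escaped at iteration 2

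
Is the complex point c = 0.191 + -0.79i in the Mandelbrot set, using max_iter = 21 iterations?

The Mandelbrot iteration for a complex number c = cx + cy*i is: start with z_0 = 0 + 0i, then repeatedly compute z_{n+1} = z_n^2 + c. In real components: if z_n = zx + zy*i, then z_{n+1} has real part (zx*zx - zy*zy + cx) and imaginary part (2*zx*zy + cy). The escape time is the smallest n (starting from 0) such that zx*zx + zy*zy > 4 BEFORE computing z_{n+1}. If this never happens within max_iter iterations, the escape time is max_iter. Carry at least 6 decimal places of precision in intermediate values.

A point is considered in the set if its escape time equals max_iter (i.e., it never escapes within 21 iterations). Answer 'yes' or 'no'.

z_0 = 0 + 0i, c = 0.1910 + -0.7900i
Iter 1: z = 0.1910 + -0.7900i, |z|^2 = 0.6606
Iter 2: z = -0.3966 + -1.0918i, |z|^2 = 1.3493
Iter 3: z = -0.8437 + 0.0760i, |z|^2 = 0.7176
Iter 4: z = 0.8970 + -0.9183i, |z|^2 = 1.6479
Iter 5: z = 0.1523 + -2.4375i, |z|^2 = 5.9644
Escaped at iteration 5

Answer: no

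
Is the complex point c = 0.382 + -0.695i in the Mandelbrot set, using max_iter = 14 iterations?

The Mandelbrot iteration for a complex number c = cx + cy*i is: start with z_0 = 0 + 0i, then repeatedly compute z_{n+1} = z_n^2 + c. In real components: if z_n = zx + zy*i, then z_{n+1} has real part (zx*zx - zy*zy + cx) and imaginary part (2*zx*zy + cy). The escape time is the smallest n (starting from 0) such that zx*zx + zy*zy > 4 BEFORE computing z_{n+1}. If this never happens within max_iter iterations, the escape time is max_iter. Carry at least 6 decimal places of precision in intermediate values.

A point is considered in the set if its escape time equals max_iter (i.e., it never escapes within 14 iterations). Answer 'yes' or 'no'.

z_0 = 0 + 0i, c = 0.3820 + -0.6950i
Iter 1: z = 0.3820 + -0.6950i, |z|^2 = 0.6289
Iter 2: z = 0.0449 + -1.2260i, |z|^2 = 1.5050
Iter 3: z = -1.1190 + -0.8051i, |z|^2 = 1.9004
Iter 4: z = 0.9860 + 1.1068i, |z|^2 = 2.1973
Iter 5: z = 0.1292 + 1.4877i, |z|^2 = 2.2298
Iter 6: z = -1.8145 + -0.3106i, |z|^2 = 3.3887
Iter 7: z = 3.5778 + 0.4321i, |z|^2 = 12.9871
Escaped at iteration 7

Answer: no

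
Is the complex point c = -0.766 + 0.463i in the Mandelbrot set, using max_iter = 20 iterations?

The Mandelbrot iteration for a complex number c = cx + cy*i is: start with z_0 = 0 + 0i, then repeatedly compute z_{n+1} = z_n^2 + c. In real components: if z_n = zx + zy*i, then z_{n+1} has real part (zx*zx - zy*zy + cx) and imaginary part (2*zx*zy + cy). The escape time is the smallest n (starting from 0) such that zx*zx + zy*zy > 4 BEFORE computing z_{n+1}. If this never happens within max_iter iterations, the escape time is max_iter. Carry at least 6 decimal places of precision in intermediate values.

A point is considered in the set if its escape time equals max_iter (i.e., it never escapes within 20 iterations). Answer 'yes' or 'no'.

Answer: no

Derivation:
z_0 = 0 + 0i, c = -0.7660 + 0.4630i
Iter 1: z = -0.7660 + 0.4630i, |z|^2 = 0.8011
Iter 2: z = -0.3936 + -0.2463i, |z|^2 = 0.2156
Iter 3: z = -0.6717 + 0.6569i, |z|^2 = 0.8828
Iter 4: z = -0.7463 + -0.4195i, |z|^2 = 0.7330
Iter 5: z = -0.3851 + 1.0892i, |z|^2 = 1.3346
Iter 6: z = -1.8041 + -0.3758i, |z|^2 = 3.3959
Iter 7: z = 2.3475 + 1.8190i, |z|^2 = 8.8195
Escaped at iteration 7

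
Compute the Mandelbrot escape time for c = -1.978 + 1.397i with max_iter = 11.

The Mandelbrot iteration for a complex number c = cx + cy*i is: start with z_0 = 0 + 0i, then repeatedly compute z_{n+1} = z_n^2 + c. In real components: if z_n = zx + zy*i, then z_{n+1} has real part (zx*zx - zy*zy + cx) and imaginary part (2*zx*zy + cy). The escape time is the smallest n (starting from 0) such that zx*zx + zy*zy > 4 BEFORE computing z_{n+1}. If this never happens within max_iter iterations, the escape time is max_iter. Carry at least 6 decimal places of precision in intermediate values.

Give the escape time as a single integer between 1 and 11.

z_0 = 0 + 0i, c = -1.9780 + 1.3970i
Iter 1: z = -1.9780 + 1.3970i, |z|^2 = 5.8641
Escaped at iteration 1

Answer: 1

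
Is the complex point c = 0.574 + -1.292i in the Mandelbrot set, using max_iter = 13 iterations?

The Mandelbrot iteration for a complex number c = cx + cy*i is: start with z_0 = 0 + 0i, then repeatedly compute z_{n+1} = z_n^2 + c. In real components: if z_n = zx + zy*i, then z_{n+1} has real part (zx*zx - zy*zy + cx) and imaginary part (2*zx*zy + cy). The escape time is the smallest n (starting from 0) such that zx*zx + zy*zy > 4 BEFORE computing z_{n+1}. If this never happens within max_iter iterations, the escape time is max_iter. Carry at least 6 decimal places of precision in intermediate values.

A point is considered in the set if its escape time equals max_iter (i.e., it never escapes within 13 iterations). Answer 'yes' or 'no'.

Answer: no

Derivation:
z_0 = 0 + 0i, c = 0.5740 + -1.2920i
Iter 1: z = 0.5740 + -1.2920i, |z|^2 = 1.9987
Iter 2: z = -0.7658 + -2.7752i, |z|^2 = 8.2883
Escaped at iteration 2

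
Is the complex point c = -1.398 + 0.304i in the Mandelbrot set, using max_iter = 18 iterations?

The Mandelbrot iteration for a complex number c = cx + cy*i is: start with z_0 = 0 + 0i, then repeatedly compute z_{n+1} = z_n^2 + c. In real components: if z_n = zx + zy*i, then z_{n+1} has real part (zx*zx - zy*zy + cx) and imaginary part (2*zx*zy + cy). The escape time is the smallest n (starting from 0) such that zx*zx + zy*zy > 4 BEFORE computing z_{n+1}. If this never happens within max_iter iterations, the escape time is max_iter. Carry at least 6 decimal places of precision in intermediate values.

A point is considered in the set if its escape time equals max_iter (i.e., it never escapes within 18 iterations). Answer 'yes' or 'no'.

z_0 = 0 + 0i, c = -1.3980 + 0.3040i
Iter 1: z = -1.3980 + 0.3040i, |z|^2 = 2.0468
Iter 2: z = 0.4640 + -0.5460i, |z|^2 = 0.5134
Iter 3: z = -1.4808 + -0.2027i, |z|^2 = 2.2339
Iter 4: z = 0.7537 + 0.9042i, |z|^2 = 1.3857
Iter 5: z = -1.6475 + 1.6671i, |z|^2 = 5.4932
Escaped at iteration 5

Answer: no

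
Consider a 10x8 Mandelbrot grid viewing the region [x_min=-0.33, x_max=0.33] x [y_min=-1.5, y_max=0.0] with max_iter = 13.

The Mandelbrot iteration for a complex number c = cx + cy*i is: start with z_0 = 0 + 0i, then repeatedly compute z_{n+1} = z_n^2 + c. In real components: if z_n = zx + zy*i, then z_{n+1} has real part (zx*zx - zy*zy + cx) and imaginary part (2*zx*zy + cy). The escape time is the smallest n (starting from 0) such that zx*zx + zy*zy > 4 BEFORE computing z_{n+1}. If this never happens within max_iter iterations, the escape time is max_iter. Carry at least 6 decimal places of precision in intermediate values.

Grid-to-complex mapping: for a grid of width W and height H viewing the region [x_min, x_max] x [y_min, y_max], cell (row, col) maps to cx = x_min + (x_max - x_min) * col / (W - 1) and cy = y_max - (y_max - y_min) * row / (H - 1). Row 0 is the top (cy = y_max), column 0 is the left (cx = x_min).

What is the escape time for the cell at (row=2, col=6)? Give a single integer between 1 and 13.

Answer: 13

Derivation:
z_0 = 0 + 0i, c = 0.1100 + -0.4286i
Iter 1: z = 0.1100 + -0.4286i, |z|^2 = 0.1958
Iter 2: z = -0.0616 + -0.5229i, |z|^2 = 0.2772
Iter 3: z = -0.1596 + -0.3642i, |z|^2 = 0.1581
Iter 4: z = 0.0028 + -0.3123i, |z|^2 = 0.0976
Iter 5: z = 0.0125 + -0.4303i, |z|^2 = 0.1854
Iter 6: z = -0.0750 + -0.4393i, |z|^2 = 0.1986
Iter 7: z = -0.0773 + -0.3626i, |z|^2 = 0.1375
Iter 8: z = -0.0155 + -0.3725i, |z|^2 = 0.1390
Iter 9: z = -0.0285 + -0.4170i, |z|^2 = 0.1747
Iter 10: z = -0.0631 + -0.4048i, |z|^2 = 0.1678
Iter 11: z = -0.0499 + -0.3775i, |z|^2 = 0.1450
Iter 12: z = -0.0300 + -0.3909i, |z|^2 = 0.1537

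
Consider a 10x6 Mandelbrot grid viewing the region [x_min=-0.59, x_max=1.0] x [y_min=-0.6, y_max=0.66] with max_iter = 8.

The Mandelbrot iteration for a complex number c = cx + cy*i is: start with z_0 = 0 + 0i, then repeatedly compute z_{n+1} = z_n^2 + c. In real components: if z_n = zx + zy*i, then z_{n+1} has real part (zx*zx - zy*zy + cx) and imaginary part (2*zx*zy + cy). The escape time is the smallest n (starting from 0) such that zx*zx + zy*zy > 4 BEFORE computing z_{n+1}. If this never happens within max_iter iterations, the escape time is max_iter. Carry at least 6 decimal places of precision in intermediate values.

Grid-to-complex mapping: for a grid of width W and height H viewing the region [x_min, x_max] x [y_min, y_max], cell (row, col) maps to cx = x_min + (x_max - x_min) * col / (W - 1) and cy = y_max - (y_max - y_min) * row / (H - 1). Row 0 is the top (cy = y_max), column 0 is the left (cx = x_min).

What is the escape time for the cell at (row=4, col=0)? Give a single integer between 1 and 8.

Answer: 8

Derivation:
z_0 = 0 + 0i, c = -0.5900 + -0.3480i
Iter 1: z = -0.5900 + -0.3480i, |z|^2 = 0.4692
Iter 2: z = -0.3630 + 0.0626i, |z|^2 = 0.1357
Iter 3: z = -0.4622 + -0.3935i, |z|^2 = 0.3684
Iter 4: z = -0.5312 + 0.0157i, |z|^2 = 0.2825
Iter 5: z = -0.3080 + -0.3647i, |z|^2 = 0.2279
Iter 6: z = -0.6281 + -0.1233i, |z|^2 = 0.4097
Iter 7: z = -0.2107 + -0.1931i, |z|^2 = 0.0817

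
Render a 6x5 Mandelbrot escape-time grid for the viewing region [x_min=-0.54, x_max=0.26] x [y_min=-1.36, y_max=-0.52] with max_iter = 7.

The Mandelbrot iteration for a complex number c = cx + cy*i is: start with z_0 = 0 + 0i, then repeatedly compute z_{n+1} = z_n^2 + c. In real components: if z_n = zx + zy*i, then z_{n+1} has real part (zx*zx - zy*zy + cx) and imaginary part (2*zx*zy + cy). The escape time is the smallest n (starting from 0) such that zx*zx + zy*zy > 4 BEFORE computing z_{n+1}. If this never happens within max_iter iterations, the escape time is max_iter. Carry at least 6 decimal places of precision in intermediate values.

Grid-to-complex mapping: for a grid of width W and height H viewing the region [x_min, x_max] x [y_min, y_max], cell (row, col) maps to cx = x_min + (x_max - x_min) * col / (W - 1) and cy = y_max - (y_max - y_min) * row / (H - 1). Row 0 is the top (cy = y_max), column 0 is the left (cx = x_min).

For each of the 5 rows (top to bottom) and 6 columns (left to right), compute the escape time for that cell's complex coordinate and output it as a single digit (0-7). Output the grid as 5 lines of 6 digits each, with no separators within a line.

(row=0, col=0): c = -0.5400 + -0.5200i → escape time 7
(row=0, col=1): c = -0.3800 + -0.5200i → escape time 7
(row=0, col=2): c = -0.2200 + -0.5200i → escape time 7
(row=0, col=3): c = -0.0600 + -0.5200i → escape time 7
(row=0, col=4): c = 0.1000 + -0.5200i → escape time 7
(row=0, col=5): c = 0.2600 + -0.5200i → escape time 7
(row=1, col=0): c = -0.5400 + -0.7300i → escape time 6
(row=1, col=1): c = -0.3800 + -0.7300i → escape time 7
(row=1, col=2): c = -0.2200 + -0.7300i → escape time 7
(row=1, col=3): c = -0.0600 + -0.7300i → escape time 7
(row=1, col=4): c = 0.1000 + -0.7300i → escape time 7
(row=1, col=5): c = 0.2600 + -0.7300i → escape time 6
(row=2, col=0): c = -0.5400 + -0.9400i → escape time 4
(row=2, col=1): c = -0.3800 + -0.9400i → escape time 5
(row=2, col=2): c = -0.2200 + -0.9400i → escape time 7
(row=2, col=3): c = -0.0600 + -0.9400i → escape time 7
(row=2, col=4): c = 0.1000 + -0.9400i → escape time 5
(row=2, col=5): c = 0.2600 + -0.9400i → escape time 4
(row=3, col=0): c = -0.5400 + -1.1500i → escape time 3
(row=3, col=1): c = -0.3800 + -1.1500i → escape time 4
(row=3, col=2): c = -0.2200 + -1.1500i → escape time 4
(row=3, col=3): c = -0.0600 + -1.1500i → escape time 4
(row=3, col=4): c = 0.1000 + -1.1500i → escape time 3
(row=3, col=5): c = 0.2600 + -1.1500i → escape time 2
(row=4, col=0): c = -0.5400 + -1.3600i → escape time 2
(row=4, col=1): c = -0.3800 + -1.3600i → escape time 2
(row=4, col=2): c = -0.2200 + -1.3600i → escape time 2
(row=4, col=3): c = -0.0600 + -1.3600i → escape time 2
(row=4, col=4): c = 0.1000 + -1.3600i → escape time 2
(row=4, col=5): c = 0.2600 + -1.3600i → escape time 2

Answer: 777777
677776
457754
344432
222222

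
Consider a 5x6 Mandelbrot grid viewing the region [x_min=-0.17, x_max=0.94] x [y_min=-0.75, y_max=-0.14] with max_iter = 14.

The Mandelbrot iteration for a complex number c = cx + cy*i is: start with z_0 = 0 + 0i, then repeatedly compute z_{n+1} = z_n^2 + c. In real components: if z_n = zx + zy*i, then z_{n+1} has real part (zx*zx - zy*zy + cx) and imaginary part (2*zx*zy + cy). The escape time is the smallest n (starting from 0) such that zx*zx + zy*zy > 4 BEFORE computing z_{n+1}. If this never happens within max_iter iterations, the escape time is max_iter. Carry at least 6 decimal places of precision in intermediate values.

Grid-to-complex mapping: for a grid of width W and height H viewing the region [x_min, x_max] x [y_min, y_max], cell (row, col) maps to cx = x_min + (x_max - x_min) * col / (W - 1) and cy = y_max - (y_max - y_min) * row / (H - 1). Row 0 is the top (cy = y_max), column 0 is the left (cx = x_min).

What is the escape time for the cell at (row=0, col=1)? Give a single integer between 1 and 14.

z_0 = 0 + 0i, c = 0.1075 + -0.1400i
Iter 1: z = 0.1075 + -0.1400i, |z|^2 = 0.0312
Iter 2: z = 0.0995 + -0.1701i, |z|^2 = 0.0388
Iter 3: z = 0.0885 + -0.1738i, |z|^2 = 0.0380
Iter 4: z = 0.0851 + -0.1708i, |z|^2 = 0.0364
Iter 5: z = 0.0856 + -0.1691i, |z|^2 = 0.0359
Iter 6: z = 0.0862 + -0.1689i, |z|^2 = 0.0360
Iter 7: z = 0.0864 + -0.1691i, |z|^2 = 0.0361
Iter 8: z = 0.0864 + -0.1692i, |z|^2 = 0.0361
Iter 9: z = 0.0863 + -0.1692i, |z|^2 = 0.0361
Iter 10: z = 0.0863 + -0.1692i, |z|^2 = 0.0361
Iter 11: z = 0.0863 + -0.1692i, |z|^2 = 0.0361
Iter 12: z = 0.0863 + -0.1692i, |z|^2 = 0.0361
Iter 13: z = 0.0863 + -0.1692i, |z|^2 = 0.0361

Answer: 14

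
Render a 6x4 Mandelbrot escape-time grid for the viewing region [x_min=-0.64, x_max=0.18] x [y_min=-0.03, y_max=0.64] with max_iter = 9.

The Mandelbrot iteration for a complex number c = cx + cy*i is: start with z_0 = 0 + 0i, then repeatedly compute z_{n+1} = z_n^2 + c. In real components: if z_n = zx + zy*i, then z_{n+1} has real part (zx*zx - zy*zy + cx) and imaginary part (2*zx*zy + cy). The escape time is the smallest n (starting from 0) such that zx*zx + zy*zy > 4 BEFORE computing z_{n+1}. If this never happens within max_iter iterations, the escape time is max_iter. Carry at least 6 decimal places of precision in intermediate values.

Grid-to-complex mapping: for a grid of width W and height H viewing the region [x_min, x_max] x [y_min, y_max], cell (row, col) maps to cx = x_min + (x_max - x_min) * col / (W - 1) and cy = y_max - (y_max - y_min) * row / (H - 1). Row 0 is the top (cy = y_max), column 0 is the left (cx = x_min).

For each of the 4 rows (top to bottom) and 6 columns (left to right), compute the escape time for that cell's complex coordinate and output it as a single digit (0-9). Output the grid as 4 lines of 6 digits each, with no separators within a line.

Answer: 799999
999999
999999
999999

Derivation:
(row=0, col=0): c = -0.6400 + 0.6400i → escape time 7
(row=0, col=1): c = -0.4760 + 0.6400i → escape time 9
(row=0, col=2): c = -0.3120 + 0.6400i → escape time 9
(row=0, col=3): c = -0.1480 + 0.6400i → escape time 9
(row=0, col=4): c = 0.0160 + 0.6400i → escape time 9
(row=0, col=5): c = 0.1800 + 0.6400i → escape time 9
(row=1, col=0): c = -0.6400 + 0.4167i → escape time 9
(row=1, col=1): c = -0.4760 + 0.4167i → escape time 9
(row=1, col=2): c = -0.3120 + 0.4167i → escape time 9
(row=1, col=3): c = -0.1480 + 0.4167i → escape time 9
(row=1, col=4): c = 0.0160 + 0.4167i → escape time 9
(row=1, col=5): c = 0.1800 + 0.4167i → escape time 9
(row=2, col=0): c = -0.6400 + 0.1933i → escape time 9
(row=2, col=1): c = -0.4760 + 0.1933i → escape time 9
(row=2, col=2): c = -0.3120 + 0.1933i → escape time 9
(row=2, col=3): c = -0.1480 + 0.1933i → escape time 9
(row=2, col=4): c = 0.0160 + 0.1933i → escape time 9
(row=2, col=5): c = 0.1800 + 0.1933i → escape time 9
(row=3, col=0): c = -0.6400 + -0.0300i → escape time 9
(row=3, col=1): c = -0.4760 + -0.0300i → escape time 9
(row=3, col=2): c = -0.3120 + -0.0300i → escape time 9
(row=3, col=3): c = -0.1480 + -0.0300i → escape time 9
(row=3, col=4): c = 0.0160 + -0.0300i → escape time 9
(row=3, col=5): c = 0.1800 + -0.0300i → escape time 9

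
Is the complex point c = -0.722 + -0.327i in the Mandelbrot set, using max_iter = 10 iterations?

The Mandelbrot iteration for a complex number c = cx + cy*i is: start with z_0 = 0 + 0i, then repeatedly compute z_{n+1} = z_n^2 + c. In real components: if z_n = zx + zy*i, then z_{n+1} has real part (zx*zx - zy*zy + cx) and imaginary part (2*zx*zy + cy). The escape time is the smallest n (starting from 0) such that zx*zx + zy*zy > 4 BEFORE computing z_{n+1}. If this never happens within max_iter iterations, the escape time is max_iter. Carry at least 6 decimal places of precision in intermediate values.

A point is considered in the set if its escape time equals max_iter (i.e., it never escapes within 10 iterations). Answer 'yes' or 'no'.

Answer: yes

Derivation:
z_0 = 0 + 0i, c = -0.7220 + -0.3270i
Iter 1: z = -0.7220 + -0.3270i, |z|^2 = 0.6282
Iter 2: z = -0.3076 + 0.1452i, |z|^2 = 0.1157
Iter 3: z = -0.6484 + -0.4163i, |z|^2 = 0.5938
Iter 4: z = -0.4749 + 0.2129i, |z|^2 = 0.2708
Iter 5: z = -0.5418 + -0.5292i, |z|^2 = 0.5737
Iter 6: z = -0.7085 + 0.2465i, |z|^2 = 0.5627
Iter 7: z = -0.2808 + -0.6763i, |z|^2 = 0.5362
Iter 8: z = -1.1005 + 0.0528i, |z|^2 = 1.2140
Iter 9: z = 0.4864 + -0.4433i, |z|^2 = 0.4330
Did not escape in 10 iterations → in set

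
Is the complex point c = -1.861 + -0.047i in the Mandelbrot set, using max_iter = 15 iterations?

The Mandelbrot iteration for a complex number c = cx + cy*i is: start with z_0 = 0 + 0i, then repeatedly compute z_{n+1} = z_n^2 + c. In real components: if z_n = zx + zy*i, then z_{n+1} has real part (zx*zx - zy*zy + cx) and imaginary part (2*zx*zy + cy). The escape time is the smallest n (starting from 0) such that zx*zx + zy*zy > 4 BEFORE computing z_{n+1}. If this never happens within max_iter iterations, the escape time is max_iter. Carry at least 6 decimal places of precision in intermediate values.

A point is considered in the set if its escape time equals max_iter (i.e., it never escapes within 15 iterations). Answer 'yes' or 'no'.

Answer: no

Derivation:
z_0 = 0 + 0i, c = -1.8610 + -0.0470i
Iter 1: z = -1.8610 + -0.0470i, |z|^2 = 3.4655
Iter 2: z = 1.6001 + 0.1279i, |z|^2 = 2.5767
Iter 3: z = 0.6830 + 0.3624i, |z|^2 = 0.5978
Iter 4: z = -1.5259 + 0.4481i, |z|^2 = 2.5290
Iter 5: z = 0.2665 + -1.4143i, |z|^2 = 2.0714
Iter 6: z = -3.7904 + -0.8009i, |z|^2 = 15.0082
Escaped at iteration 6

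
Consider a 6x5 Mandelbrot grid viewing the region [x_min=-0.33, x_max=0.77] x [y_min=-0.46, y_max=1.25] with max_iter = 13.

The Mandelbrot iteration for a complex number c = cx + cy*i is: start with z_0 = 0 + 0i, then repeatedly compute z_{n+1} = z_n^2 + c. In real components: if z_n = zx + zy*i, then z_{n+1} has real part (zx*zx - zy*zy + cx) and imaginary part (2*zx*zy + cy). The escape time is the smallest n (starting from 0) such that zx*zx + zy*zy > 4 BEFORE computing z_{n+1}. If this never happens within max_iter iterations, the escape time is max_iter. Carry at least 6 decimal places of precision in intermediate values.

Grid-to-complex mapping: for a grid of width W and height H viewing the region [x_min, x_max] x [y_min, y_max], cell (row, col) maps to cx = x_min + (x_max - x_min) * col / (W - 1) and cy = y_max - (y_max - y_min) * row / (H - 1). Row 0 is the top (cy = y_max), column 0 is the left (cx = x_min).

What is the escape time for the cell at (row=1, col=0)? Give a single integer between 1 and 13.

z_0 = 0 + 0i, c = -0.3300 + 0.8225i
Iter 1: z = -0.3300 + 0.8225i, |z|^2 = 0.7854
Iter 2: z = -0.8976 + 0.2796i, |z|^2 = 0.8839
Iter 3: z = 0.3975 + 0.3205i, |z|^2 = 0.2607
Iter 4: z = -0.2747 + 1.0773i, |z|^2 = 1.2360
Iter 5: z = -1.4150 + 0.2306i, |z|^2 = 2.0556
Iter 6: z = 1.6192 + 0.1697i, |z|^2 = 2.6505
Iter 7: z = 2.2629 + 1.3722i, |z|^2 = 7.0034
Escaped at iteration 7

Answer: 7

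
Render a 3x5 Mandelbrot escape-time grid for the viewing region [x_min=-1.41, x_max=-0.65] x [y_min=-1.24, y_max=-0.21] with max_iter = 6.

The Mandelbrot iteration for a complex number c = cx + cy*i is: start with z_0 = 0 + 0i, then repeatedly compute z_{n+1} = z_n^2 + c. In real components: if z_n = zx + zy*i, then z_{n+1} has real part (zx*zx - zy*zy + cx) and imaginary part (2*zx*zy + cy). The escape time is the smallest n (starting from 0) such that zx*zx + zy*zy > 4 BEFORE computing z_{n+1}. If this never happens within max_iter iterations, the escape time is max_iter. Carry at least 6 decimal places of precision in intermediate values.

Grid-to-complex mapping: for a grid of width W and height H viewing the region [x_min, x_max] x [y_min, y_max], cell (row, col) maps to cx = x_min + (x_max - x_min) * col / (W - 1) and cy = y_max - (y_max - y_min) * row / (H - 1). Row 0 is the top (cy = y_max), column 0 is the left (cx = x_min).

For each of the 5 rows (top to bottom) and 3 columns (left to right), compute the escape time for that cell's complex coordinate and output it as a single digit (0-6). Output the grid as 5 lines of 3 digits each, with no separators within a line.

(row=0, col=0): c = -1.4100 + -0.2100i → escape time 6
(row=0, col=1): c = -1.0300 + -0.2100i → escape time 6
(row=0, col=2): c = -0.6500 + -0.2100i → escape time 6
(row=1, col=0): c = -1.4100 + -0.4675i → escape time 3
(row=1, col=1): c = -1.0300 + -0.4675i → escape time 5
(row=1, col=2): c = -0.6500 + -0.4675i → escape time 6
(row=2, col=0): c = -1.4100 + -0.7250i → escape time 3
(row=2, col=1): c = -1.0300 + -0.7250i → escape time 3
(row=2, col=2): c = -0.6500 + -0.7250i → escape time 5
(row=3, col=0): c = -1.4100 + -0.9825i → escape time 3
(row=3, col=1): c = -1.0300 + -0.9825i → escape time 3
(row=3, col=2): c = -0.6500 + -0.9825i → escape time 4
(row=4, col=0): c = -1.4100 + -1.2400i → escape time 2
(row=4, col=1): c = -1.0300 + -1.2400i → escape time 3
(row=4, col=2): c = -0.6500 + -1.2400i → escape time 3

Answer: 666
356
335
334
233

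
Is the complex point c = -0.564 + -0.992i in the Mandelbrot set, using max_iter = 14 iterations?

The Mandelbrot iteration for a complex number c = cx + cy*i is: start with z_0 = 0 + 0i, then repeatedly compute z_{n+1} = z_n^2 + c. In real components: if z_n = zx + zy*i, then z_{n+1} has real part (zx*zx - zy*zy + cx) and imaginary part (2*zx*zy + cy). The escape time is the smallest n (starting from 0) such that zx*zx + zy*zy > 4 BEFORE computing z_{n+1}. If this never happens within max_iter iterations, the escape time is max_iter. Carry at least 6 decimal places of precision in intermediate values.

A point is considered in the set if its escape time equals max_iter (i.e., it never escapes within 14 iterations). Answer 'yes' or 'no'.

z_0 = 0 + 0i, c = -0.5640 + -0.9920i
Iter 1: z = -0.5640 + -0.9920i, |z|^2 = 1.3022
Iter 2: z = -1.2300 + 0.1270i, |z|^2 = 1.5289
Iter 3: z = 0.9327 + -1.3044i, |z|^2 = 2.5713
Iter 4: z = -1.3954 + -3.4251i, |z|^2 = 13.6787
Escaped at iteration 4

Answer: no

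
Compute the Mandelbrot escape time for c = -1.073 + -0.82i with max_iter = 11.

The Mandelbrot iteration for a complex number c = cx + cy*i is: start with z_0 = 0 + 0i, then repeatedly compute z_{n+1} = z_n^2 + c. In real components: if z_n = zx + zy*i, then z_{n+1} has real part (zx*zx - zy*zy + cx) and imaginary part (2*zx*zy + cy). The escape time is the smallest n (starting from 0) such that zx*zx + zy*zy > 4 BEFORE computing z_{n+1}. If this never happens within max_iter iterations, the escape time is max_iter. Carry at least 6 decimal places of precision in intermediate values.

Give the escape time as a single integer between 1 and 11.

Answer: 3

Derivation:
z_0 = 0 + 0i, c = -1.0730 + -0.8200i
Iter 1: z = -1.0730 + -0.8200i, |z|^2 = 1.8237
Iter 2: z = -0.5941 + 0.9397i, |z|^2 = 1.2360
Iter 3: z = -1.6032 + -1.9365i, |z|^2 = 6.3202
Escaped at iteration 3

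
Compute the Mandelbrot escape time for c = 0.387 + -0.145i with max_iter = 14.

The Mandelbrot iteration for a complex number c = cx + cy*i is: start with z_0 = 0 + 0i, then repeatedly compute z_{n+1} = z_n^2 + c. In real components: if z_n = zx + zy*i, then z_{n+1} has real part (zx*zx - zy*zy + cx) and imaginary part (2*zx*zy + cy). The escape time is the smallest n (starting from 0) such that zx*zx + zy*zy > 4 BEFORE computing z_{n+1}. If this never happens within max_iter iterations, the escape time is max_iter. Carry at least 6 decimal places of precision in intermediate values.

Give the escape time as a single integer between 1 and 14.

Answer: 14

Derivation:
z_0 = 0 + 0i, c = 0.3870 + -0.1450i
Iter 1: z = 0.3870 + -0.1450i, |z|^2 = 0.1708
Iter 2: z = 0.5157 + -0.2572i, |z|^2 = 0.3322
Iter 3: z = 0.5868 + -0.4103i, |z|^2 = 0.5127
Iter 4: z = 0.5630 + -0.6266i, |z|^2 = 0.7096
Iter 5: z = 0.3114 + -0.8505i, |z|^2 = 0.8203
Iter 6: z = -0.2394 + -0.6746i, |z|^2 = 0.5125
Iter 7: z = -0.0108 + 0.1781i, |z|^2 = 0.0318
Iter 8: z = 0.3554 + -0.1488i, |z|^2 = 0.1485
Iter 9: z = 0.4912 + -0.2508i, |z|^2 = 0.3041
Iter 10: z = 0.5653 + -0.3914i, |z|^2 = 0.4728
Iter 11: z = 0.5534 + -0.5875i, |z|^2 = 0.6515
Iter 12: z = 0.3481 + -0.7953i, |z|^2 = 0.7537
Iter 13: z = -0.1243 + -0.6987i, |z|^2 = 0.5037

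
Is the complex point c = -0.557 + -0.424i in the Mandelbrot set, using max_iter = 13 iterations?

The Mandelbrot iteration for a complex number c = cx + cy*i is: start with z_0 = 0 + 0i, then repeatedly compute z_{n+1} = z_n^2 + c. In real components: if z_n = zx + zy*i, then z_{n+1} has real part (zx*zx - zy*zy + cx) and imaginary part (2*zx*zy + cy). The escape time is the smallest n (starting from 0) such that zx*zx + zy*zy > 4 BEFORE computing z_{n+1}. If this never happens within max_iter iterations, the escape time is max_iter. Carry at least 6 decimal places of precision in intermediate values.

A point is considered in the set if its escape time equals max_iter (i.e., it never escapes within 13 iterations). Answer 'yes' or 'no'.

z_0 = 0 + 0i, c = -0.5570 + -0.4240i
Iter 1: z = -0.5570 + -0.4240i, |z|^2 = 0.4900
Iter 2: z = -0.4265 + 0.0483i, |z|^2 = 0.1843
Iter 3: z = -0.3774 + -0.4652i, |z|^2 = 0.3589
Iter 4: z = -0.6310 + -0.0728i, |z|^2 = 0.4035
Iter 5: z = -0.1641 + -0.3321i, |z|^2 = 0.1372
Iter 6: z = -0.6403 + -0.3150i, |z|^2 = 0.5092
Iter 7: z = -0.2462 + -0.0206i, |z|^2 = 0.0610
Iter 8: z = -0.4968 + -0.4139i, |z|^2 = 0.4181
Iter 9: z = -0.4814 + -0.0128i, |z|^2 = 0.2320
Iter 10: z = -0.3254 + -0.4117i, |z|^2 = 0.2754
Iter 11: z = -0.6206 + -0.1561i, |z|^2 = 0.4095
Iter 12: z = -0.1962 + -0.2303i, |z|^2 = 0.0915
Did not escape in 13 iterations → in set

Answer: yes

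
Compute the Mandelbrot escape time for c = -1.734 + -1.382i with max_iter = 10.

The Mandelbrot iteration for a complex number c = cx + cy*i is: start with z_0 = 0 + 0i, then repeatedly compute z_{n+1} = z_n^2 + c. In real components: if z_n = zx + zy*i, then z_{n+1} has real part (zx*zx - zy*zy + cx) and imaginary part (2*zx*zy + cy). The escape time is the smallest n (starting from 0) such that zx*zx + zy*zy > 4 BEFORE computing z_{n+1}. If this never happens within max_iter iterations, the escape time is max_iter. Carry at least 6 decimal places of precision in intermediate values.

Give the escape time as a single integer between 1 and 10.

z_0 = 0 + 0i, c = -1.7340 + -1.3820i
Iter 1: z = -1.7340 + -1.3820i, |z|^2 = 4.9167
Escaped at iteration 1

Answer: 1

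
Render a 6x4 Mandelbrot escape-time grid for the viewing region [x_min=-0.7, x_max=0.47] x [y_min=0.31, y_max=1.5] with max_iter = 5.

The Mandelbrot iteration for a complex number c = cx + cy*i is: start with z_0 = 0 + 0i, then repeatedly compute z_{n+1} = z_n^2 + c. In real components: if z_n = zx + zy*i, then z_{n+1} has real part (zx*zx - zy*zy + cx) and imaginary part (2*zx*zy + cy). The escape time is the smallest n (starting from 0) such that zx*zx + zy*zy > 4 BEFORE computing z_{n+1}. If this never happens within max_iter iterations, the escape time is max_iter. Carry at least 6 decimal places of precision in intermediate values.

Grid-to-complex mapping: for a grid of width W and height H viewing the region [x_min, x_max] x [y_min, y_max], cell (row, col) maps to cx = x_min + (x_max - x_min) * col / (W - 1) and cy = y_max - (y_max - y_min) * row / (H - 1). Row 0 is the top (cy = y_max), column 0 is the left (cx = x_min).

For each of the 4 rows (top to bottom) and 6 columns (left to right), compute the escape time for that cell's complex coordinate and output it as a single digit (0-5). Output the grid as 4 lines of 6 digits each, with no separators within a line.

(row=0, col=0): c = -0.7000 + 1.5000i → escape time 2
(row=0, col=1): c = -0.4660 + 1.5000i → escape time 2
(row=0, col=2): c = -0.2320 + 1.5000i → escape time 2
(row=0, col=3): c = 0.0020 + 1.5000i → escape time 2
(row=0, col=4): c = 0.2360 + 1.5000i → escape time 2
(row=0, col=5): c = 0.4700 + 1.5000i → escape time 2
(row=1, col=0): c = -0.7000 + 1.1033i → escape time 3
(row=1, col=1): c = -0.4660 + 1.1033i → escape time 4
(row=1, col=2): c = -0.2320 + 1.1033i → escape time 5
(row=1, col=3): c = 0.0020 + 1.1033i → escape time 4
(row=1, col=4): c = 0.2360 + 1.1033i → escape time 3
(row=1, col=5): c = 0.4700 + 1.1033i → escape time 2
(row=2, col=0): c = -0.7000 + 0.7067i → escape time 5
(row=2, col=1): c = -0.4660 + 0.7067i → escape time 5
(row=2, col=2): c = -0.2320 + 0.7067i → escape time 5
(row=2, col=3): c = 0.0020 + 0.7067i → escape time 5
(row=2, col=4): c = 0.2360 + 0.7067i → escape time 5
(row=2, col=5): c = 0.4700 + 0.7067i → escape time 4
(row=3, col=0): c = -0.7000 + 0.3100i → escape time 5
(row=3, col=1): c = -0.4660 + 0.3100i → escape time 5
(row=3, col=2): c = -0.2320 + 0.3100i → escape time 5
(row=3, col=3): c = 0.0020 + 0.3100i → escape time 5
(row=3, col=4): c = 0.2360 + 0.3100i → escape time 5
(row=3, col=5): c = 0.4700 + 0.3100i → escape time 5

Answer: 222222
345432
555554
555555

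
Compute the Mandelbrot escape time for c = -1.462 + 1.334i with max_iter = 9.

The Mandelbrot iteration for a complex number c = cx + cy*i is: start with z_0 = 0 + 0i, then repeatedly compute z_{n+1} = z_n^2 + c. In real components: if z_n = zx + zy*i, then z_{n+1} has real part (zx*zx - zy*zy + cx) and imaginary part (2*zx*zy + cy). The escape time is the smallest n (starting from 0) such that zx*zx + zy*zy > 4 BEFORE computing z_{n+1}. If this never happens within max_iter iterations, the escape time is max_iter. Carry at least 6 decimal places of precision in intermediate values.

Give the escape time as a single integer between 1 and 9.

z_0 = 0 + 0i, c = -1.4620 + 1.3340i
Iter 1: z = -1.4620 + 1.3340i, |z|^2 = 3.9170
Iter 2: z = -1.1041 + -2.5666i, |z|^2 = 7.8066
Escaped at iteration 2

Answer: 2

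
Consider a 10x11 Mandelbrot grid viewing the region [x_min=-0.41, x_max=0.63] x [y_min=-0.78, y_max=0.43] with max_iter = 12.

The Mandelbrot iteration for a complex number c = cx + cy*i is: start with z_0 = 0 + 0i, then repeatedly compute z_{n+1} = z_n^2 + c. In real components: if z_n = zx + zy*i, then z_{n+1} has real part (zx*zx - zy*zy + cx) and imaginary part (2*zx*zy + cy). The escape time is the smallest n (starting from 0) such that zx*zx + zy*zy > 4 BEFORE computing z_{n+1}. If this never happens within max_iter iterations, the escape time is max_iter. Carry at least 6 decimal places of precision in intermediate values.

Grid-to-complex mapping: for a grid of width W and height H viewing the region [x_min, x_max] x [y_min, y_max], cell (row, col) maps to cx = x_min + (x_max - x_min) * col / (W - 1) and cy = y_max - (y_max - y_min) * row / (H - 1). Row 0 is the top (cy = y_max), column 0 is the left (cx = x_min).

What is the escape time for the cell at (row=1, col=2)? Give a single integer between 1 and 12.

z_0 = 0 + 0i, c = -0.1789 + 0.3090i
Iter 1: z = -0.1789 + 0.3090i, |z|^2 = 0.1275
Iter 2: z = -0.2424 + 0.1984i, |z|^2 = 0.0981
Iter 3: z = -0.1595 + 0.2128i, |z|^2 = 0.0707
Iter 4: z = -0.1987 + 0.2411i, |z|^2 = 0.0976
Iter 5: z = -0.1975 + 0.2132i, |z|^2 = 0.0845
Iter 6: z = -0.1853 + 0.2248i, |z|^2 = 0.0849
Iter 7: z = -0.1951 + 0.2257i, |z|^2 = 0.0890
Iter 8: z = -0.1918 + 0.2209i, |z|^2 = 0.0856
Iter 9: z = -0.1909 + 0.2243i, |z|^2 = 0.0867
Iter 10: z = -0.1927 + 0.2234i, |z|^2 = 0.0870
Iter 11: z = -0.1916 + 0.2229i, |z|^2 = 0.0864

Answer: 12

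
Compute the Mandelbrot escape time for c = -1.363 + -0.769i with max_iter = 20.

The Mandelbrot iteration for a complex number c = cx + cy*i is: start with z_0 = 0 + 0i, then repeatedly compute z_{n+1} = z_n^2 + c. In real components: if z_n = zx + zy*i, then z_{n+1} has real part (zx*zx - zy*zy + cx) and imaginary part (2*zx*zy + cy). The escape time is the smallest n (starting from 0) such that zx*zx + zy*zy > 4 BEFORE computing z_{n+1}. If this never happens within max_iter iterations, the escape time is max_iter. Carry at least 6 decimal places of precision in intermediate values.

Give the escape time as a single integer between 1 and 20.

Answer: 3

Derivation:
z_0 = 0 + 0i, c = -1.3630 + -0.7690i
Iter 1: z = -1.3630 + -0.7690i, |z|^2 = 2.4491
Iter 2: z = -0.0966 + 1.3273i, |z|^2 = 1.7710
Iter 3: z = -3.1154 + -1.0254i, |z|^2 = 10.7571
Escaped at iteration 3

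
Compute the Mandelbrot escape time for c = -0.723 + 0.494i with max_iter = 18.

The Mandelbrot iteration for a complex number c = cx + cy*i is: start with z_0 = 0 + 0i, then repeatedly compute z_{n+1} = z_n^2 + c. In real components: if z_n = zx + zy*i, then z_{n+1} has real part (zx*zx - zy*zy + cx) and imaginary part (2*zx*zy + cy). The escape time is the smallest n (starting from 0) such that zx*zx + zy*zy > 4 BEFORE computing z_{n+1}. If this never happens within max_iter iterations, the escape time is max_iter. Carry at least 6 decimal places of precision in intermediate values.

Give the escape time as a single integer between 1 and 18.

Answer: 7

Derivation:
z_0 = 0 + 0i, c = -0.7230 + 0.4940i
Iter 1: z = -0.7230 + 0.4940i, |z|^2 = 0.7668
Iter 2: z = -0.4443 + -0.2203i, |z|^2 = 0.2460
Iter 3: z = -0.5741 + 0.6898i, |z|^2 = 0.8054
Iter 4: z = -0.8692 + -0.2981i, |z|^2 = 0.8443
Iter 5: z = -0.0564 + 1.0121i, |z|^2 = 1.0276
Iter 6: z = -1.7442 + 0.3799i, |z|^2 = 3.1866
Iter 7: z = 2.1750 + -0.8312i, |z|^2 = 5.4214
Escaped at iteration 7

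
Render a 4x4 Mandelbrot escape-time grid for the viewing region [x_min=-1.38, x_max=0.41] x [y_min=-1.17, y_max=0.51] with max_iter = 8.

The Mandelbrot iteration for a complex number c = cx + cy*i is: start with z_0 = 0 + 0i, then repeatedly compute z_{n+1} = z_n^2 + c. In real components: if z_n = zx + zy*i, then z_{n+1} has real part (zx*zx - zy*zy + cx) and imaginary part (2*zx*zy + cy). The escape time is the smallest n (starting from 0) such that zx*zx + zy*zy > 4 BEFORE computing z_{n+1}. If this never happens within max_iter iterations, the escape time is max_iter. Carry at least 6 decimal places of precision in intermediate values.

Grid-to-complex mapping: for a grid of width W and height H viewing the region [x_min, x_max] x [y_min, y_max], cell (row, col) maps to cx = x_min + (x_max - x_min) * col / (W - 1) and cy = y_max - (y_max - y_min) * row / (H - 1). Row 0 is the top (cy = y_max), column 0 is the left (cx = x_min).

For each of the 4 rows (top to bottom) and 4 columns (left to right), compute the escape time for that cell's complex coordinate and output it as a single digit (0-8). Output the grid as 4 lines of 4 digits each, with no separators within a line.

Answer: 3687
8886
3588
2342

Derivation:
(row=0, col=0): c = -1.3800 + 0.5100i → escape time 3
(row=0, col=1): c = -0.7833 + 0.5100i → escape time 6
(row=0, col=2): c = -0.1867 + 0.5100i → escape time 8
(row=0, col=3): c = 0.4100 + 0.5100i → escape time 7
(row=1, col=0): c = -1.3800 + -0.0500i → escape time 8
(row=1, col=1): c = -0.7833 + -0.0500i → escape time 8
(row=1, col=2): c = -0.1867 + -0.0500i → escape time 8
(row=1, col=3): c = 0.4100 + -0.0500i → escape time 6
(row=2, col=0): c = -1.3800 + -0.6100i → escape time 3
(row=2, col=1): c = -0.7833 + -0.6100i → escape time 5
(row=2, col=2): c = -0.1867 + -0.6100i → escape time 8
(row=2, col=3): c = 0.4100 + -0.6100i → escape time 8
(row=3, col=0): c = -1.3800 + -1.1700i → escape time 2
(row=3, col=1): c = -0.7833 + -1.1700i → escape time 3
(row=3, col=2): c = -0.1867 + -1.1700i → escape time 4
(row=3, col=3): c = 0.4100 + -1.1700i → escape time 2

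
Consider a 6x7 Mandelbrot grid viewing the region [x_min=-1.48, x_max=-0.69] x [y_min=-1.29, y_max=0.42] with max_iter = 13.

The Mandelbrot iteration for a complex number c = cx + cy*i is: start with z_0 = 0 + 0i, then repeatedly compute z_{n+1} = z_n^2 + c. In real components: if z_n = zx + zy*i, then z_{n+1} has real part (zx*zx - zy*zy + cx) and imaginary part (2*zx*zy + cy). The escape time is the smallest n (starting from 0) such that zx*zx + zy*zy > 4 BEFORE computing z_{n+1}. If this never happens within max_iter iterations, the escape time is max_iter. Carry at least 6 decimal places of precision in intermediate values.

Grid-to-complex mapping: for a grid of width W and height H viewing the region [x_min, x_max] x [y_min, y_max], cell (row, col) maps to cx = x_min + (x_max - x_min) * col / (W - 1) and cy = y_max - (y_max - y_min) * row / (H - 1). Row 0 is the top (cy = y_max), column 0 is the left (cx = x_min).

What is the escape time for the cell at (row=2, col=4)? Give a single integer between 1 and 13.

z_0 = 0 + 0i, c = -0.8480 + -0.1500i
Iter 1: z = -0.8480 + -0.1500i, |z|^2 = 0.7416
Iter 2: z = -0.1514 + 0.1044i, |z|^2 = 0.0338
Iter 3: z = -0.8360 + -0.1816i, |z|^2 = 0.7318
Iter 4: z = -0.1821 + 0.1536i, |z|^2 = 0.0568
Iter 5: z = -0.8384 + -0.2060i, |z|^2 = 0.7454
Iter 6: z = -0.1874 + 0.1954i, |z|^2 = 0.0733
Iter 7: z = -0.8510 + -0.2232i, |z|^2 = 0.7741
Iter 8: z = -0.1736 + 0.2300i, |z|^2 = 0.0830
Iter 9: z = -0.8708 + -0.2298i, |z|^2 = 0.8111
Iter 10: z = -0.1426 + 0.2503i, |z|^2 = 0.0830
Iter 11: z = -0.8903 + -0.2214i, |z|^2 = 0.8416
Iter 12: z = -0.1044 + 0.2442i, |z|^2 = 0.0705

Answer: 13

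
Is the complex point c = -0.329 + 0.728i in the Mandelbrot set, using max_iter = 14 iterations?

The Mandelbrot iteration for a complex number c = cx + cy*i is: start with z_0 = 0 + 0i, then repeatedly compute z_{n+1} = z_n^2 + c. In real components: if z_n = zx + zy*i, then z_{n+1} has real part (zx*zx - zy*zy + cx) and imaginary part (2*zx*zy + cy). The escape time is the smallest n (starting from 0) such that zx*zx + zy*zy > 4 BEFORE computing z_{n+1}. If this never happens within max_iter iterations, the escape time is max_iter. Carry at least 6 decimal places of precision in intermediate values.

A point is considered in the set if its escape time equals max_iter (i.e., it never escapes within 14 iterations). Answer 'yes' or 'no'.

Answer: no

Derivation:
z_0 = 0 + 0i, c = -0.3290 + 0.7280i
Iter 1: z = -0.3290 + 0.7280i, |z|^2 = 0.6382
Iter 2: z = -0.7507 + 0.2490i, |z|^2 = 0.6256
Iter 3: z = 0.1726 + 0.3542i, |z|^2 = 0.1552
Iter 4: z = -0.4246 + 0.8503i, |z|^2 = 0.9033
Iter 5: z = -0.8717 + 0.0059i, |z|^2 = 0.7598
Iter 6: z = 0.4308 + 0.7177i, |z|^2 = 0.7007
Iter 7: z = -0.6586 + 1.3463i, |z|^2 = 2.2464
Iter 8: z = -1.7079 + -1.0454i, |z|^2 = 4.0096
Escaped at iteration 8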